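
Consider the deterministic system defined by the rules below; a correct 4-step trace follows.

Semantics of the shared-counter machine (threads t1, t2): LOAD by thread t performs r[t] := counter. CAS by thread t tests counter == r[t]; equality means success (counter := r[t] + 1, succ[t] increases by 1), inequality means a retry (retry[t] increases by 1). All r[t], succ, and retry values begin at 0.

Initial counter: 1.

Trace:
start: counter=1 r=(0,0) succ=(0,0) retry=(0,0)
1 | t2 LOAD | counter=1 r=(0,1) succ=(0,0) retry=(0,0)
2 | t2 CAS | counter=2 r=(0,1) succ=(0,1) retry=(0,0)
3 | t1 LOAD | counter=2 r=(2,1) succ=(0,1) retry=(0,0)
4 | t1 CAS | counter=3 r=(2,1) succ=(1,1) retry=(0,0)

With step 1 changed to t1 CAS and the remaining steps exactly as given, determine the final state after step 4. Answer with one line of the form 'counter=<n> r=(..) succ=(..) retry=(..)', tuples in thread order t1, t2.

counter=2 r=(1,0) succ=(1,0) retry=(1,1)

(re-executing from step 1 with the substitution; state before step 1: counter=1 r=(0,0) succ=(0,0) retry=(0,0))
1 | t1 CAS | counter=1 r=(0,0) succ=(0,0) retry=(1,0)
2 | t2 CAS | counter=1 r=(0,0) succ=(0,0) retry=(1,1)
3 | t1 LOAD | counter=1 r=(1,0) succ=(0,0) retry=(1,1)
4 | t1 CAS | counter=2 r=(1,0) succ=(1,0) retry=(1,1)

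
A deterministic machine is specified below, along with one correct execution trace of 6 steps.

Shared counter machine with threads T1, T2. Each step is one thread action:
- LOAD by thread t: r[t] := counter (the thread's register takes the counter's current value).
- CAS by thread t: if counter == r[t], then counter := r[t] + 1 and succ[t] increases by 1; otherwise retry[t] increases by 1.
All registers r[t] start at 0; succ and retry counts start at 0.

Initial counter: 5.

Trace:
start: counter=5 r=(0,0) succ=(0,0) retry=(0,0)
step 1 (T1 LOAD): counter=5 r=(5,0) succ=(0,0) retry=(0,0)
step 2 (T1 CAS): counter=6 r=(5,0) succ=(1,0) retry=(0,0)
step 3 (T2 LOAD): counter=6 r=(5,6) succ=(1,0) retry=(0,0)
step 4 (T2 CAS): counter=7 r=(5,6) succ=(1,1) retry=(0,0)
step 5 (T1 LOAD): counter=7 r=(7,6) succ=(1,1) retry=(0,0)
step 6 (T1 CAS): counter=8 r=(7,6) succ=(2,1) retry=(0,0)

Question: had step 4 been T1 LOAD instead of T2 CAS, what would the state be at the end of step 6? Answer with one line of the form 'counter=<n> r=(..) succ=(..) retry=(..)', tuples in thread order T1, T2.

counter=7 r=(6,6) succ=(2,0) retry=(0,0)

(re-executing from step 4 with the substitution; state before step 4: counter=6 r=(5,6) succ=(1,0) retry=(0,0))
step 4 (T1 LOAD): counter=6 r=(6,6) succ=(1,0) retry=(0,0)
step 5 (T1 LOAD): counter=6 r=(6,6) succ=(1,0) retry=(0,0)
step 6 (T1 CAS): counter=7 r=(6,6) succ=(2,0) retry=(0,0)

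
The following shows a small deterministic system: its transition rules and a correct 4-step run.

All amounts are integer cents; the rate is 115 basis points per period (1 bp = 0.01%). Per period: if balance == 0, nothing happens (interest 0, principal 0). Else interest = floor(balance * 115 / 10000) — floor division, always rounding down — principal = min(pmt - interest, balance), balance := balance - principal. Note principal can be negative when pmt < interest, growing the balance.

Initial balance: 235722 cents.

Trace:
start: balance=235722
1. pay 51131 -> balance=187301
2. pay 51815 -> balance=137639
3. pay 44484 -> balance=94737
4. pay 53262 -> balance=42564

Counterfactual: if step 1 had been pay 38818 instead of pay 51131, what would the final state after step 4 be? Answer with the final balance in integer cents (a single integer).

(re-executing from step 1 with the substitution; state before step 1: balance=235722)
1. pay 38818 -> balance=199614
2. pay 51815 -> balance=150094
3. pay 44484 -> balance=107336
4. pay 53262 -> balance=55308

55308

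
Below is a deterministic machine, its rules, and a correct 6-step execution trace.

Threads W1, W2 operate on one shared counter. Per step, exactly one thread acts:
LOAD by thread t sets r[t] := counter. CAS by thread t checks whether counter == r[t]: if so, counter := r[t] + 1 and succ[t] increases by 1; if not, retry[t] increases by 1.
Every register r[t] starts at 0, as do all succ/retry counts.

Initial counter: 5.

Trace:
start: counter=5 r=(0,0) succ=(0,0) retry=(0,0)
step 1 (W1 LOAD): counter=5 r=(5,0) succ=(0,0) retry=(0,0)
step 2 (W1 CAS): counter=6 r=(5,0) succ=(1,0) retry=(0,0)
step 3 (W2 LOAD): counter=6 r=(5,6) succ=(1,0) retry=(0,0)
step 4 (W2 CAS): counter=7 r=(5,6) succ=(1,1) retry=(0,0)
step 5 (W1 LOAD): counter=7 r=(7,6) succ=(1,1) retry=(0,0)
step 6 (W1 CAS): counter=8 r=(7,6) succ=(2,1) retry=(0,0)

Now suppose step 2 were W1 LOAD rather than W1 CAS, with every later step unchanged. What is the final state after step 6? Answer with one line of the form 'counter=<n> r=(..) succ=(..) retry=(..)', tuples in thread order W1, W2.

(re-executing from step 2 with the substitution; state before step 2: counter=5 r=(5,0) succ=(0,0) retry=(0,0))
step 2 (W1 LOAD): counter=5 r=(5,0) succ=(0,0) retry=(0,0)
step 3 (W2 LOAD): counter=5 r=(5,5) succ=(0,0) retry=(0,0)
step 4 (W2 CAS): counter=6 r=(5,5) succ=(0,1) retry=(0,0)
step 5 (W1 LOAD): counter=6 r=(6,5) succ=(0,1) retry=(0,0)
step 6 (W1 CAS): counter=7 r=(6,5) succ=(1,1) retry=(0,0)

counter=7 r=(6,5) succ=(1,1) retry=(0,0)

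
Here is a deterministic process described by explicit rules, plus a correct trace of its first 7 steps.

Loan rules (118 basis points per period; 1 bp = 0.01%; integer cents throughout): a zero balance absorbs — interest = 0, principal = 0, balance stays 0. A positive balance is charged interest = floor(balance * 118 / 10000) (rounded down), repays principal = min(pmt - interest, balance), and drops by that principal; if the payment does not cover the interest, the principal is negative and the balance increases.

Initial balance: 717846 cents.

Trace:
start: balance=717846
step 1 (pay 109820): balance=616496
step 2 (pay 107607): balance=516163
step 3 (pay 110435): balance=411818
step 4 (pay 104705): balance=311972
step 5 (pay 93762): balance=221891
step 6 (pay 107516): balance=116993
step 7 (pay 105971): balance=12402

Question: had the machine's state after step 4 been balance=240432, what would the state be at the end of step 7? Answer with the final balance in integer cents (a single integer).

state after step 4 := balance=240432
step 5 (pay 93762): balance=149507
step 6 (pay 107516): balance=43755
step 7 (pay 105971): balance=0

0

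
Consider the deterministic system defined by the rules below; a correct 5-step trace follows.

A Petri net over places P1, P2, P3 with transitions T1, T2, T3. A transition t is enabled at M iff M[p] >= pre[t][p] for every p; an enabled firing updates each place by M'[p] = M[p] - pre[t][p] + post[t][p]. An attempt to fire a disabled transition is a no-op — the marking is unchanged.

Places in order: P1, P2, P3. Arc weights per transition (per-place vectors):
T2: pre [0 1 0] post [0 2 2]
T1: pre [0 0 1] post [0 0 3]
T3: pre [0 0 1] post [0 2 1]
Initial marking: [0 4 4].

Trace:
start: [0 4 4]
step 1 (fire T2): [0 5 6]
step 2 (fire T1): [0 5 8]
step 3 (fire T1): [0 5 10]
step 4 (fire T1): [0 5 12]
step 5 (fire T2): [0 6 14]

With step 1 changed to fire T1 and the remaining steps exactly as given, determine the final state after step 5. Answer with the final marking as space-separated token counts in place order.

(re-executing from step 1 with the substitution; state before step 1: [0 4 4])
step 1 (fire T1): [0 4 6]
step 2 (fire T1): [0 4 8]
step 3 (fire T1): [0 4 10]
step 4 (fire T1): [0 4 12]
step 5 (fire T2): [0 5 14]

0 5 14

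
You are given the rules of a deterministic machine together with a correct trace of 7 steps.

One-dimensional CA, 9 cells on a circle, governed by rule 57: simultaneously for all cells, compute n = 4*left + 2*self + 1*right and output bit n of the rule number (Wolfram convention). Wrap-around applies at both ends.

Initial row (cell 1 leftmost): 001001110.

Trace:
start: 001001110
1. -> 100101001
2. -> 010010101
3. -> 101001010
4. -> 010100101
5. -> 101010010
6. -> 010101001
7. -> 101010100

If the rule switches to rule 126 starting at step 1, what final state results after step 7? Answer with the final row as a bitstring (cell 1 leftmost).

(re-executing steps 1..7 under rule 126; state before step 1: 001001110)
1. -> 011111011
2. -> 110001111
3. -> 011011000
4. -> 111111100
5. -> 100000111
6. -> 110001100
7. -> 111011111

111011111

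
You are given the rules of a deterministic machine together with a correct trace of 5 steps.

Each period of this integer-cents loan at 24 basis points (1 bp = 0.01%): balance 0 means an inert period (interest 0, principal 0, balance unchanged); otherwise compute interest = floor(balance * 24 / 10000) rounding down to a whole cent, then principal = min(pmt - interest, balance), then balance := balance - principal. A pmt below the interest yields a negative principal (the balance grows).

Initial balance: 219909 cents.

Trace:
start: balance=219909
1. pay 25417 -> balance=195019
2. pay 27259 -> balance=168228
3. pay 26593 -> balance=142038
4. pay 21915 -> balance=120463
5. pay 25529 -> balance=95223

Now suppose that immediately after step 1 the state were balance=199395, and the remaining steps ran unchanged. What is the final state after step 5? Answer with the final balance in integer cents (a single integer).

99641

state after step 1 := balance=199395
2. pay 27259 -> balance=172614
3. pay 26593 -> balance=146435
4. pay 21915 -> balance=124871
5. pay 25529 -> balance=99641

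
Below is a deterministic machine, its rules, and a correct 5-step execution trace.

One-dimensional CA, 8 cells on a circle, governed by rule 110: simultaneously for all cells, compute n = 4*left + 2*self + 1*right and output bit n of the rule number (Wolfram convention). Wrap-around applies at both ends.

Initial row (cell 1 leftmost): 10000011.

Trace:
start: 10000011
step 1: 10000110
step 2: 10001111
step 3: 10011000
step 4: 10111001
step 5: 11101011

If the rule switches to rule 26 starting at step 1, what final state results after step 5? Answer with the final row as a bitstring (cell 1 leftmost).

01100100

(re-executing steps 1..5 under rule 26; state before step 1: 10000011)
step 1: 01000110
step 2: 10101101
step 3: 00001001
step 4: 10010110
step 5: 01100100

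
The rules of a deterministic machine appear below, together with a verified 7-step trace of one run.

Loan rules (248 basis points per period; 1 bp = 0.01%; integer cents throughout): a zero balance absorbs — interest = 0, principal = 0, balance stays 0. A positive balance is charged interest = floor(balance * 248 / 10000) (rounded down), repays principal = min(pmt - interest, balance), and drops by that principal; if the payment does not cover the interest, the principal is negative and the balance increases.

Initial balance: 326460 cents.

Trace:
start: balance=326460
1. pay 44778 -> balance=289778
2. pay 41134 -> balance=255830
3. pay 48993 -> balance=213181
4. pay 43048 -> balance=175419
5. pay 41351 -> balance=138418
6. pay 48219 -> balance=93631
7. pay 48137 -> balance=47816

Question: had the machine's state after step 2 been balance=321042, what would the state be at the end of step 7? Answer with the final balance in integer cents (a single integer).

state after step 2 := balance=321042
3. pay 48993 -> balance=280010
4. pay 43048 -> balance=243906
5. pay 41351 -> balance=208603
6. pay 48219 -> balance=165557
7. pay 48137 -> balance=121525

121525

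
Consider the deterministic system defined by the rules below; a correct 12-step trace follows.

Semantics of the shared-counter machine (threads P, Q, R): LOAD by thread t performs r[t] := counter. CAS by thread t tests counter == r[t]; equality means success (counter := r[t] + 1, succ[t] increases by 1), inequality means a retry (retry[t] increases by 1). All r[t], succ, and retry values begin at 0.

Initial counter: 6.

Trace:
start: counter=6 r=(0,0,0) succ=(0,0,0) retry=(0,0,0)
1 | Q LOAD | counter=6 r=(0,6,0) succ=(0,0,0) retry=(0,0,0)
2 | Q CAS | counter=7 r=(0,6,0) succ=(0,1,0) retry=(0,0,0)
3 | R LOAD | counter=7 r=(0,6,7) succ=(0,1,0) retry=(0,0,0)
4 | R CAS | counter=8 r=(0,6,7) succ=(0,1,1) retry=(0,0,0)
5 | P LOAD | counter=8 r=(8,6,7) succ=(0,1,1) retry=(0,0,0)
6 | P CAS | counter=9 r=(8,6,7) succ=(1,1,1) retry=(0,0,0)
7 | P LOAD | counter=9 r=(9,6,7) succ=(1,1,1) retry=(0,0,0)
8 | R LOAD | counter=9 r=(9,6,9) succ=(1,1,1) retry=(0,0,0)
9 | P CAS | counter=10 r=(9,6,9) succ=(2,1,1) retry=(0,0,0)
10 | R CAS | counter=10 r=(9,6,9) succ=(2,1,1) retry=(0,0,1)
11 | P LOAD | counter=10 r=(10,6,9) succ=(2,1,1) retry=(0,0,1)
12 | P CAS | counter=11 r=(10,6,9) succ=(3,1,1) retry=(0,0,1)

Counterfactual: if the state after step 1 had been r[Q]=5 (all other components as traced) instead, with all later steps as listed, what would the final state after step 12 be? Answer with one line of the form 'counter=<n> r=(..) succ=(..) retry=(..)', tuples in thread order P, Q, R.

state after step 1 := counter=6 r=(0,5,0) succ=(0,0,0) retry=(0,0,0)
2 | Q CAS | counter=6 r=(0,5,0) succ=(0,0,0) retry=(0,1,0)
3 | R LOAD | counter=6 r=(0,5,6) succ=(0,0,0) retry=(0,1,0)
4 | R CAS | counter=7 r=(0,5,6) succ=(0,0,1) retry=(0,1,0)
5 | P LOAD | counter=7 r=(7,5,6) succ=(0,0,1) retry=(0,1,0)
6 | P CAS | counter=8 r=(7,5,6) succ=(1,0,1) retry=(0,1,0)
7 | P LOAD | counter=8 r=(8,5,6) succ=(1,0,1) retry=(0,1,0)
8 | R LOAD | counter=8 r=(8,5,8) succ=(1,0,1) retry=(0,1,0)
9 | P CAS | counter=9 r=(8,5,8) succ=(2,0,1) retry=(0,1,0)
10 | R CAS | counter=9 r=(8,5,8) succ=(2,0,1) retry=(0,1,1)
11 | P LOAD | counter=9 r=(9,5,8) succ=(2,0,1) retry=(0,1,1)
12 | P CAS | counter=10 r=(9,5,8) succ=(3,0,1) retry=(0,1,1)

counter=10 r=(9,5,8) succ=(3,0,1) retry=(0,1,1)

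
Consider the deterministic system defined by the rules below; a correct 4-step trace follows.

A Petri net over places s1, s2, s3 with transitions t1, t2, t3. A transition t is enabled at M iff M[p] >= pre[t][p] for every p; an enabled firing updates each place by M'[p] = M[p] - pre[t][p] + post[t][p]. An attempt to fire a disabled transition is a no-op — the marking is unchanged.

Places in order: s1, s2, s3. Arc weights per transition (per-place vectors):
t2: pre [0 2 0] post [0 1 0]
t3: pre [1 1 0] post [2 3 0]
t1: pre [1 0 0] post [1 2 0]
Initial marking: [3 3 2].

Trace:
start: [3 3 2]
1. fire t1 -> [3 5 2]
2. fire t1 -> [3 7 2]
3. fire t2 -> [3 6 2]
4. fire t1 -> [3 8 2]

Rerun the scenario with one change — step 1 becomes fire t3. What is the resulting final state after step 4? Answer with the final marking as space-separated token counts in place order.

(re-executing from step 1 with the substitution; state before step 1: [3 3 2])
1. fire t3 -> [4 5 2]
2. fire t1 -> [4 7 2]
3. fire t2 -> [4 6 2]
4. fire t1 -> [4 8 2]

4 8 2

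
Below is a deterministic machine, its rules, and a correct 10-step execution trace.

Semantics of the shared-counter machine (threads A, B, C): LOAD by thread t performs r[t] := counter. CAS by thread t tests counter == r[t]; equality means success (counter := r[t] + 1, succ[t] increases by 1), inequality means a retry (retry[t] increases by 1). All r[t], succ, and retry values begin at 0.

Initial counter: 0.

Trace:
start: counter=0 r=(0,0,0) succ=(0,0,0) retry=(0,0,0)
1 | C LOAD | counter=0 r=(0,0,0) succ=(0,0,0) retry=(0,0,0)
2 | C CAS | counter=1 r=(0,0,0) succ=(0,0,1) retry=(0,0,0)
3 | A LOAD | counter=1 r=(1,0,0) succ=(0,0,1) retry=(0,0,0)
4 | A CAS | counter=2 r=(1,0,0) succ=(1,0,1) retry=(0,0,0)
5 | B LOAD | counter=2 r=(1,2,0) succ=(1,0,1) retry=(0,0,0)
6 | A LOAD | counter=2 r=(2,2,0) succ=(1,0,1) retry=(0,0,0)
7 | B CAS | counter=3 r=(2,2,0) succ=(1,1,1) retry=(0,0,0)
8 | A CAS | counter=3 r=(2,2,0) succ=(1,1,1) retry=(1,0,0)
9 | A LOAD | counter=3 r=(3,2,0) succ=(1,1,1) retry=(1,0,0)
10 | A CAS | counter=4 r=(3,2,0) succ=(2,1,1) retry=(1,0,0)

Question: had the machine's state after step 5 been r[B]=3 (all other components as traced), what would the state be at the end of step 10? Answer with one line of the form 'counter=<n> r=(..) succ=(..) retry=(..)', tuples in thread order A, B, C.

counter=4 r=(3,3,0) succ=(3,0,1) retry=(0,1,0)

state after step 5 := counter=2 r=(1,3,0) succ=(1,0,1) retry=(0,0,0)
6 | A LOAD | counter=2 r=(2,3,0) succ=(1,0,1) retry=(0,0,0)
7 | B CAS | counter=2 r=(2,3,0) succ=(1,0,1) retry=(0,1,0)
8 | A CAS | counter=3 r=(2,3,0) succ=(2,0,1) retry=(0,1,0)
9 | A LOAD | counter=3 r=(3,3,0) succ=(2,0,1) retry=(0,1,0)
10 | A CAS | counter=4 r=(3,3,0) succ=(3,0,1) retry=(0,1,0)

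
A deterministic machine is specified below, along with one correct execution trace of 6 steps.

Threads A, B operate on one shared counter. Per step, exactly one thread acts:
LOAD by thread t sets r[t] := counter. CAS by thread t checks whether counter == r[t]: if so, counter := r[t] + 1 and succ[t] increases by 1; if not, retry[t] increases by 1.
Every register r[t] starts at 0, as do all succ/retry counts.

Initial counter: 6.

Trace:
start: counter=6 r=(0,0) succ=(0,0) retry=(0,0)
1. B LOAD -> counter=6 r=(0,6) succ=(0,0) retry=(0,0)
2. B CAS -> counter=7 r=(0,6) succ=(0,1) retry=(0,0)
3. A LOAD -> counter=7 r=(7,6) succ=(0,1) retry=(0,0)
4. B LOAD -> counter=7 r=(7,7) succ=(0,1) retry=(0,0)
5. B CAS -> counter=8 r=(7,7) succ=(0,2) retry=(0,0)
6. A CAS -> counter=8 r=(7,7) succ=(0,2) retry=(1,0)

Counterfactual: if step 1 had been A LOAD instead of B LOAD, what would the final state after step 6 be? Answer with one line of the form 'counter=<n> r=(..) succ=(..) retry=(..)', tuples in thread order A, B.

counter=7 r=(6,6) succ=(0,1) retry=(1,1)

(re-executing from step 1 with the substitution; state before step 1: counter=6 r=(0,0) succ=(0,0) retry=(0,0))
1. A LOAD -> counter=6 r=(6,0) succ=(0,0) retry=(0,0)
2. B CAS -> counter=6 r=(6,0) succ=(0,0) retry=(0,1)
3. A LOAD -> counter=6 r=(6,0) succ=(0,0) retry=(0,1)
4. B LOAD -> counter=6 r=(6,6) succ=(0,0) retry=(0,1)
5. B CAS -> counter=7 r=(6,6) succ=(0,1) retry=(0,1)
6. A CAS -> counter=7 r=(6,6) succ=(0,1) retry=(1,1)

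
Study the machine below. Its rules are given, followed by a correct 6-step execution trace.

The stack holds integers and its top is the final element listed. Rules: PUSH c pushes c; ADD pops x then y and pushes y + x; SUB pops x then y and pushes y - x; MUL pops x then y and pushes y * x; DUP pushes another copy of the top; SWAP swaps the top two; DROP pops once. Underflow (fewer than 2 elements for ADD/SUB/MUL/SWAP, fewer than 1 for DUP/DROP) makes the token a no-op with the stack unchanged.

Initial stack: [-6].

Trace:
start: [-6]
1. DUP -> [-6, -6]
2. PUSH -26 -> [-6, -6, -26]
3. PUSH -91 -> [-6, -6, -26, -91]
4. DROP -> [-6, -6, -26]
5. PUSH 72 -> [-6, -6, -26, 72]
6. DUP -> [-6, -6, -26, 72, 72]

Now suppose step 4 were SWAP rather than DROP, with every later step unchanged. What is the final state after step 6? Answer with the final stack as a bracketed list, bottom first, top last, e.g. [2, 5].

[-6, -6, -91, -26, 72, 72]

(re-executing from step 4 with the substitution; state before step 4: [-6, -6, -26, -91])
4. SWAP -> [-6, -6, -91, -26]
5. PUSH 72 -> [-6, -6, -91, -26, 72]
6. DUP -> [-6, -6, -91, -26, 72, 72]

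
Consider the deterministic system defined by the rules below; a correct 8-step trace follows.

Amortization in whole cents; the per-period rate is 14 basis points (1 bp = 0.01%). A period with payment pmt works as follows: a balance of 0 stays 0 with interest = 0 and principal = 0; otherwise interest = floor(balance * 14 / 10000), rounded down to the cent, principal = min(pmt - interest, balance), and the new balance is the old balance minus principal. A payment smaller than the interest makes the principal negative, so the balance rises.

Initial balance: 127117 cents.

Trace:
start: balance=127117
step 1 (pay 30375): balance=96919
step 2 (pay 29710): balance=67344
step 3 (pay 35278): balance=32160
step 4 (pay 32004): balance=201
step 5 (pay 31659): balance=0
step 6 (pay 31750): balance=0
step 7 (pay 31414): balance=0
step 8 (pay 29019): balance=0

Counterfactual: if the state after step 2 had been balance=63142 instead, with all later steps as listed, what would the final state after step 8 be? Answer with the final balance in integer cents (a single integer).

state after step 2 := balance=63142
step 3 (pay 35278): balance=27952
step 4 (pay 32004): balance=0
step 5 (pay 31659): balance=0
step 6 (pay 31750): balance=0
step 7 (pay 31414): balance=0
step 8 (pay 29019): balance=0

0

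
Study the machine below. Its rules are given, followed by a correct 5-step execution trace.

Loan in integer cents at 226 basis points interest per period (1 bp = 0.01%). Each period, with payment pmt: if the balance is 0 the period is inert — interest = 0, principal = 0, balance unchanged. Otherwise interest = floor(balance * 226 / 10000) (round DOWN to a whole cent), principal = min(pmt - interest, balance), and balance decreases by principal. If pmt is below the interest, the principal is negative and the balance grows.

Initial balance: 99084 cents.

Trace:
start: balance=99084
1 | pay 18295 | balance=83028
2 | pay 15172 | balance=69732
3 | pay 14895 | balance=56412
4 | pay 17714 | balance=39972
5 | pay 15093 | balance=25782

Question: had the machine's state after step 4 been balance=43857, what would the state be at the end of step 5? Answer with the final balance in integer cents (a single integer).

29755

state after step 4 := balance=43857
5 | pay 15093 | balance=29755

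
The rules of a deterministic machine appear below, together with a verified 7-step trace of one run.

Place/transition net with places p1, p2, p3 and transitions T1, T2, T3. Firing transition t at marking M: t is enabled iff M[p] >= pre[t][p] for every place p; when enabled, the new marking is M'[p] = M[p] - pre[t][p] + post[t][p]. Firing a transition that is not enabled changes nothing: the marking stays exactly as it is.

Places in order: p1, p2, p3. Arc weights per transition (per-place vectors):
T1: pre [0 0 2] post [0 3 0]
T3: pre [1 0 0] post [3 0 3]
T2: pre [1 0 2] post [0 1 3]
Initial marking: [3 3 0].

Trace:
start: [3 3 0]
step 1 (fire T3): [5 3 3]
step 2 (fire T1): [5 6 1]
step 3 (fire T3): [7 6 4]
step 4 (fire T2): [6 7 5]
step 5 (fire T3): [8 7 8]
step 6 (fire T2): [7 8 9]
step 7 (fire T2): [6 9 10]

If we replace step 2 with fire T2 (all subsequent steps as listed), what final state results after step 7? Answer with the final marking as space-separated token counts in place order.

5 7 13

(re-executing from step 2 with the substitution; state before step 2: [5 3 3])
step 2 (fire T2): [4 4 4]
step 3 (fire T3): [6 4 7]
step 4 (fire T2): [5 5 8]
step 5 (fire T3): [7 5 11]
step 6 (fire T2): [6 6 12]
step 7 (fire T2): [5 7 13]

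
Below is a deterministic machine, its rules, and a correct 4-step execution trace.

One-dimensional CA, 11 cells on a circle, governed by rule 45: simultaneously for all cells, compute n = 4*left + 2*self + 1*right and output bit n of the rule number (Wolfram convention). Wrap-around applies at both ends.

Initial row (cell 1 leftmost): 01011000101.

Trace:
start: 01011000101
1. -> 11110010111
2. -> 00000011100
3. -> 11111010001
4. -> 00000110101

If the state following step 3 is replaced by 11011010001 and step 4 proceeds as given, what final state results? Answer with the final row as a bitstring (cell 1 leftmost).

00110110101

state after step 3 := 11011010001
4. -> 00110110101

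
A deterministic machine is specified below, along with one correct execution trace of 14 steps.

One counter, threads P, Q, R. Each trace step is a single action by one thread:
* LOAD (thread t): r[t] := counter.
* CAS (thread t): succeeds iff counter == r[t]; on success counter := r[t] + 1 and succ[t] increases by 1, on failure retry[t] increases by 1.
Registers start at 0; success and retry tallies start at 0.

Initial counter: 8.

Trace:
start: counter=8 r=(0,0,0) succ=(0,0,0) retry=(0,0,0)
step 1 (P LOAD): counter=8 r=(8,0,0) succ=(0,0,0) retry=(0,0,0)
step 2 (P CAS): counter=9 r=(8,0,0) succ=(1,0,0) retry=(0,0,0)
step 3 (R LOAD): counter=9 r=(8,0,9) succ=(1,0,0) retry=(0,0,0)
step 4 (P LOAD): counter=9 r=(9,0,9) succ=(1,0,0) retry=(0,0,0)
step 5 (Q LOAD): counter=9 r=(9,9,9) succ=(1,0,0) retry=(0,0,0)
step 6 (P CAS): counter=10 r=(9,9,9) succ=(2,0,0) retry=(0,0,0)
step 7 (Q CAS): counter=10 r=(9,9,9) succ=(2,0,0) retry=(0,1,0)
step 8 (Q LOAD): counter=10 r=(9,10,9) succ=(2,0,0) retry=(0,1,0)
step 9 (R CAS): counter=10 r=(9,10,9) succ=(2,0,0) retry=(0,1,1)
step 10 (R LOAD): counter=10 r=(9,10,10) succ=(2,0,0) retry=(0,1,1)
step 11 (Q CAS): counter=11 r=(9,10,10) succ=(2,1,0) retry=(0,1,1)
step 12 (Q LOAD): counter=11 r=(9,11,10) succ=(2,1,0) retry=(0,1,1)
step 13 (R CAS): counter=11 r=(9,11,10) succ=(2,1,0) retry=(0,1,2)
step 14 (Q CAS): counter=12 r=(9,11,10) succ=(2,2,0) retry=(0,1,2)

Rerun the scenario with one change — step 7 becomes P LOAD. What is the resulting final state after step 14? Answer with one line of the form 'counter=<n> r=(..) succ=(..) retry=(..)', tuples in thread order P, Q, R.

counter=12 r=(10,11,10) succ=(2,2,0) retry=(0,0,2)

(re-executing from step 7 with the substitution; state before step 7: counter=10 r=(9,9,9) succ=(2,0,0) retry=(0,0,0))
step 7 (P LOAD): counter=10 r=(10,9,9) succ=(2,0,0) retry=(0,0,0)
step 8 (Q LOAD): counter=10 r=(10,10,9) succ=(2,0,0) retry=(0,0,0)
step 9 (R CAS): counter=10 r=(10,10,9) succ=(2,0,0) retry=(0,0,1)
step 10 (R LOAD): counter=10 r=(10,10,10) succ=(2,0,0) retry=(0,0,1)
step 11 (Q CAS): counter=11 r=(10,10,10) succ=(2,1,0) retry=(0,0,1)
step 12 (Q LOAD): counter=11 r=(10,11,10) succ=(2,1,0) retry=(0,0,1)
step 13 (R CAS): counter=11 r=(10,11,10) succ=(2,1,0) retry=(0,0,2)
step 14 (Q CAS): counter=12 r=(10,11,10) succ=(2,2,0) retry=(0,0,2)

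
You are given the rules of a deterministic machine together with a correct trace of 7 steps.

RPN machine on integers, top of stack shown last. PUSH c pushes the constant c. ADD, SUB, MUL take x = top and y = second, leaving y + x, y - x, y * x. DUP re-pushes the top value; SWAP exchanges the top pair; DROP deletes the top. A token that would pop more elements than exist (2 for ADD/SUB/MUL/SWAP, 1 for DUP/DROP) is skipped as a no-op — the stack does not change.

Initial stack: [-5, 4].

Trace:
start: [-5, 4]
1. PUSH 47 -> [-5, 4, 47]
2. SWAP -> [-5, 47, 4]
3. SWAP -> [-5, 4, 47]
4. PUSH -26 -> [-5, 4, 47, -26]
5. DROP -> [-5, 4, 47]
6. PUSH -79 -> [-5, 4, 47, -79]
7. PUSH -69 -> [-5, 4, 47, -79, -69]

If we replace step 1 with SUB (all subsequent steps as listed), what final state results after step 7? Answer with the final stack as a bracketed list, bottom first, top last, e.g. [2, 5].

(re-executing from step 1 with the substitution; state before step 1: [-5, 4])
1. SUB -> [-9]
2. SWAP -> [-9]
3. SWAP -> [-9]
4. PUSH -26 -> [-9, -26]
5. DROP -> [-9]
6. PUSH -79 -> [-9, -79]
7. PUSH -69 -> [-9, -79, -69]

[-9, -79, -69]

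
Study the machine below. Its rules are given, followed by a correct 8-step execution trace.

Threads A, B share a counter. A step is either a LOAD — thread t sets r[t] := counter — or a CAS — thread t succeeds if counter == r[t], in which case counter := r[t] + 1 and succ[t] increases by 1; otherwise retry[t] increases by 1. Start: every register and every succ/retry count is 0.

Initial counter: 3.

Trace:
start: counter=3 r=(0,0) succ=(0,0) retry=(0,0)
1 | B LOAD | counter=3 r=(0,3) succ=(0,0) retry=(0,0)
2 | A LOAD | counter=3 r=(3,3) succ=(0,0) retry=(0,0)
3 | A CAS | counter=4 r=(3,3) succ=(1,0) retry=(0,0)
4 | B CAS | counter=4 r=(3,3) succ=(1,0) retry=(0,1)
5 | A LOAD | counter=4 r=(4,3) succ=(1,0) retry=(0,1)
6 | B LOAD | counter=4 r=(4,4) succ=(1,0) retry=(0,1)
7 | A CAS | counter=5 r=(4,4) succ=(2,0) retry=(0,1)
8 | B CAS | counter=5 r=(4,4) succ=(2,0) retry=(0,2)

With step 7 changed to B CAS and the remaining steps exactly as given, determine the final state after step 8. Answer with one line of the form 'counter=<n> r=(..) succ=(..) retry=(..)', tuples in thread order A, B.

(re-executing from step 7 with the substitution; state before step 7: counter=4 r=(4,4) succ=(1,0) retry=(0,1))
7 | B CAS | counter=5 r=(4,4) succ=(1,1) retry=(0,1)
8 | B CAS | counter=5 r=(4,4) succ=(1,1) retry=(0,2)

counter=5 r=(4,4) succ=(1,1) retry=(0,2)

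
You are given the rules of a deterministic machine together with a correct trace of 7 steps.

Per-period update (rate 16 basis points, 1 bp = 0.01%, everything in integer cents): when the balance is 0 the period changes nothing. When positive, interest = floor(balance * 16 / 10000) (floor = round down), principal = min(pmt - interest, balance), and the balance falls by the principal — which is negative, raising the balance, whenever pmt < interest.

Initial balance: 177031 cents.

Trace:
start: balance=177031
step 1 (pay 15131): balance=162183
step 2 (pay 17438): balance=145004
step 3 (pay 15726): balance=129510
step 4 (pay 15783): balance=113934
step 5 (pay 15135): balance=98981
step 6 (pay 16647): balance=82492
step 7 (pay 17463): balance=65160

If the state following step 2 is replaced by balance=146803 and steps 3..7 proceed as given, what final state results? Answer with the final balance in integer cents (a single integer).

state after step 2 := balance=146803
step 3 (pay 15726): balance=131311
step 4 (pay 15783): balance=115738
step 5 (pay 15135): balance=100788
step 6 (pay 16647): balance=84302
step 7 (pay 17463): balance=66973

66973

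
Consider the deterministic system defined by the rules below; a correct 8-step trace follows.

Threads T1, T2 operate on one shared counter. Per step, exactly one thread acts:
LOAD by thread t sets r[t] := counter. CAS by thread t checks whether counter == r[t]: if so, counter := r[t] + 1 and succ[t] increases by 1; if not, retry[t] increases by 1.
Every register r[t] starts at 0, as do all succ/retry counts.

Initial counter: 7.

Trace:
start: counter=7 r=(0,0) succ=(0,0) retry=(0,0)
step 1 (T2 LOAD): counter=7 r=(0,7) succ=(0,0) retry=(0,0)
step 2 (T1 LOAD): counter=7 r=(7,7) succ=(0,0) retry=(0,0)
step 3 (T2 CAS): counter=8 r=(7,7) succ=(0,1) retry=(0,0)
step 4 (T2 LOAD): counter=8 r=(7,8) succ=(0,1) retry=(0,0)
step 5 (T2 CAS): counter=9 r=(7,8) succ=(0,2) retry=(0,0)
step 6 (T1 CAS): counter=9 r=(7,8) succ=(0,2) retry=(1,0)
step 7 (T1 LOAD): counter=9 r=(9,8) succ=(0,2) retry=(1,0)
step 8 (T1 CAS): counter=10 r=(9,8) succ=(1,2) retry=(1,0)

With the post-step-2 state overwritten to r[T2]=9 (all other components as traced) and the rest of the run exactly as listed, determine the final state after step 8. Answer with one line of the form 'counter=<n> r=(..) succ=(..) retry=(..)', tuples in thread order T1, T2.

state after step 2 := counter=7 r=(7,9) succ=(0,0) retry=(0,0)
step 3 (T2 CAS): counter=7 r=(7,9) succ=(0,0) retry=(0,1)
step 4 (T2 LOAD): counter=7 r=(7,7) succ=(0,0) retry=(0,1)
step 5 (T2 CAS): counter=8 r=(7,7) succ=(0,1) retry=(0,1)
step 6 (T1 CAS): counter=8 r=(7,7) succ=(0,1) retry=(1,1)
step 7 (T1 LOAD): counter=8 r=(8,7) succ=(0,1) retry=(1,1)
step 8 (T1 CAS): counter=9 r=(8,7) succ=(1,1) retry=(1,1)

counter=9 r=(8,7) succ=(1,1) retry=(1,1)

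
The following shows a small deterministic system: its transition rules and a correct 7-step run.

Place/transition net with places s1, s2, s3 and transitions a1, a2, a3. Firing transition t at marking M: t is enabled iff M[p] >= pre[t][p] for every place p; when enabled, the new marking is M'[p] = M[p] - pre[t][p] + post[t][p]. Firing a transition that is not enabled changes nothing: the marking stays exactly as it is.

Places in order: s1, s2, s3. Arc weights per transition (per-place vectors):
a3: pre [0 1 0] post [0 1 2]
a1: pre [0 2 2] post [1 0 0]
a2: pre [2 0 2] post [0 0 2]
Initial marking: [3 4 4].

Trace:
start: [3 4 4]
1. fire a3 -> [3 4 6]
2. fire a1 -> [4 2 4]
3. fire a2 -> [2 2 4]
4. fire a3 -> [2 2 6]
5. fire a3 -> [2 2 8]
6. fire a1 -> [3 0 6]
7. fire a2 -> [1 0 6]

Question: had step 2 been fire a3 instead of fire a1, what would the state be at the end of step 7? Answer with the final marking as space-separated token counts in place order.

(re-executing from step 2 with the substitution; state before step 2: [3 4 6])
2. fire a3 -> [3 4 8]
3. fire a2 -> [1 4 8]
4. fire a3 -> [1 4 10]
5. fire a3 -> [1 4 12]
6. fire a1 -> [2 2 10]
7. fire a2 -> [0 2 10]

0 2 10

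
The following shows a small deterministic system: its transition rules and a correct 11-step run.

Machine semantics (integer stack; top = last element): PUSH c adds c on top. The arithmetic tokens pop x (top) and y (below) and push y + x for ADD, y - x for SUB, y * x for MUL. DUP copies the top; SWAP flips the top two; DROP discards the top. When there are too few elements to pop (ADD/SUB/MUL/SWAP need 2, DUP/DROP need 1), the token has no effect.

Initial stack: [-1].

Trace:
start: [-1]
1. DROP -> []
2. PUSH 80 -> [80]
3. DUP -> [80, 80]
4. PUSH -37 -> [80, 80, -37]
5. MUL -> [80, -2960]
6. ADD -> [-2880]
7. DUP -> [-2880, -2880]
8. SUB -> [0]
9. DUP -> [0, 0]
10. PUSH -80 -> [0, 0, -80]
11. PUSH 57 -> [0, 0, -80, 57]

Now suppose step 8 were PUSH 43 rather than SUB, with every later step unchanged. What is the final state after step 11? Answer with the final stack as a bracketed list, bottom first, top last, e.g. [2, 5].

(re-executing from step 8 with the substitution; state before step 8: [-2880, -2880])
8. PUSH 43 -> [-2880, -2880, 43]
9. DUP -> [-2880, -2880, 43, 43]
10. PUSH -80 -> [-2880, -2880, 43, 43, -80]
11. PUSH 57 -> [-2880, -2880, 43, 43, -80, 57]

[-2880, -2880, 43, 43, -80, 57]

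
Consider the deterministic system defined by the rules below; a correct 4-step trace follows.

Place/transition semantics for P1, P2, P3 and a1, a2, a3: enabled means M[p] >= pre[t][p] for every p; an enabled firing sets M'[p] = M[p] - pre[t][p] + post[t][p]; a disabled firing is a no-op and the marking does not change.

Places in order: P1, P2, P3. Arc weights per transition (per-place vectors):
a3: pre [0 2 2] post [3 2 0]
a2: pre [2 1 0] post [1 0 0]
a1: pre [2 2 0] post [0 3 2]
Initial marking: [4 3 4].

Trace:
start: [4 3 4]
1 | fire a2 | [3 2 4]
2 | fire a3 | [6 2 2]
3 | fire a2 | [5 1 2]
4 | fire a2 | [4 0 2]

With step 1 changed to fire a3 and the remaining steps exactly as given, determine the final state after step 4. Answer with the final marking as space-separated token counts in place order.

8 1 0

(re-executing from step 1 with the substitution; state before step 1: [4 3 4])
1 | fire a3 | [7 3 2]
2 | fire a3 | [10 3 0]
3 | fire a2 | [9 2 0]
4 | fire a2 | [8 1 0]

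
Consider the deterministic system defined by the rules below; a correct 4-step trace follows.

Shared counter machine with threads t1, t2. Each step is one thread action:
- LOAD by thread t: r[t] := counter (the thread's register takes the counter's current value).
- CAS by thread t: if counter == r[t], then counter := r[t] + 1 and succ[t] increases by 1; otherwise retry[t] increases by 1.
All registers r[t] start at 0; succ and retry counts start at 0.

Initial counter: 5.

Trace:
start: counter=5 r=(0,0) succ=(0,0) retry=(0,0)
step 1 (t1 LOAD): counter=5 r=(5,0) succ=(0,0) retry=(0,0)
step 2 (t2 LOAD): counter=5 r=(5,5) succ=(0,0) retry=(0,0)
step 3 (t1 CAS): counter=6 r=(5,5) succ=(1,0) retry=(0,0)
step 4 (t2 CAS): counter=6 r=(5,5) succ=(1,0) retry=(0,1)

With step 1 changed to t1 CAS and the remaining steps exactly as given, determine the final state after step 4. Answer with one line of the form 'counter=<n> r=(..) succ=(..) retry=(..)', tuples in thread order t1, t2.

counter=6 r=(0,5) succ=(0,1) retry=(2,0)

(re-executing from step 1 with the substitution; state before step 1: counter=5 r=(0,0) succ=(0,0) retry=(0,0))
step 1 (t1 CAS): counter=5 r=(0,0) succ=(0,0) retry=(1,0)
step 2 (t2 LOAD): counter=5 r=(0,5) succ=(0,0) retry=(1,0)
step 3 (t1 CAS): counter=5 r=(0,5) succ=(0,0) retry=(2,0)
step 4 (t2 CAS): counter=6 r=(0,5) succ=(0,1) retry=(2,0)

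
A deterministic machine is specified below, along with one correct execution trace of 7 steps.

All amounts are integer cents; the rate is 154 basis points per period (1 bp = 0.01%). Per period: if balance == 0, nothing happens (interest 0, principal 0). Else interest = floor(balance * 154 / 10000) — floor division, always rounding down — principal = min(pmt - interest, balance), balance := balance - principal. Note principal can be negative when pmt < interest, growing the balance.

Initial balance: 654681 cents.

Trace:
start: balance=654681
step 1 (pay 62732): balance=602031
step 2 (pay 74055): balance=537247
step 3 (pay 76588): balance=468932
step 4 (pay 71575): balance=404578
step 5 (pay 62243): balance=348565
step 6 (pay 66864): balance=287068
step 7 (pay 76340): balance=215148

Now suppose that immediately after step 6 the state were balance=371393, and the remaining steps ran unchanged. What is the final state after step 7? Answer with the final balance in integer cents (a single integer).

state after step 6 := balance=371393
step 7 (pay 76340): balance=300772

300772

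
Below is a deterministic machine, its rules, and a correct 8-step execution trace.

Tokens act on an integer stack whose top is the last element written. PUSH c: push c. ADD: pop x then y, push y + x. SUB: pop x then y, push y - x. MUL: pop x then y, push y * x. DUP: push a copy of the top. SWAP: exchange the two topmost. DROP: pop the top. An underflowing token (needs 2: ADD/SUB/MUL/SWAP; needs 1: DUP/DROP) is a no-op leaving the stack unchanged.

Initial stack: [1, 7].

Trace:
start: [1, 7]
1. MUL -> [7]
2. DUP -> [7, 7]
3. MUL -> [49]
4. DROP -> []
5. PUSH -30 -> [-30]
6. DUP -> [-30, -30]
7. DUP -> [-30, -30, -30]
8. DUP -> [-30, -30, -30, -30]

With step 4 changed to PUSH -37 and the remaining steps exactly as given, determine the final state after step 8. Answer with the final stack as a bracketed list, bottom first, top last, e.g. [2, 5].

(re-executing from step 4 with the substitution; state before step 4: [49])
4. PUSH -37 -> [49, -37]
5. PUSH -30 -> [49, -37, -30]
6. DUP -> [49, -37, -30, -30]
7. DUP -> [49, -37, -30, -30, -30]
8. DUP -> [49, -37, -30, -30, -30, -30]

[49, -37, -30, -30, -30, -30]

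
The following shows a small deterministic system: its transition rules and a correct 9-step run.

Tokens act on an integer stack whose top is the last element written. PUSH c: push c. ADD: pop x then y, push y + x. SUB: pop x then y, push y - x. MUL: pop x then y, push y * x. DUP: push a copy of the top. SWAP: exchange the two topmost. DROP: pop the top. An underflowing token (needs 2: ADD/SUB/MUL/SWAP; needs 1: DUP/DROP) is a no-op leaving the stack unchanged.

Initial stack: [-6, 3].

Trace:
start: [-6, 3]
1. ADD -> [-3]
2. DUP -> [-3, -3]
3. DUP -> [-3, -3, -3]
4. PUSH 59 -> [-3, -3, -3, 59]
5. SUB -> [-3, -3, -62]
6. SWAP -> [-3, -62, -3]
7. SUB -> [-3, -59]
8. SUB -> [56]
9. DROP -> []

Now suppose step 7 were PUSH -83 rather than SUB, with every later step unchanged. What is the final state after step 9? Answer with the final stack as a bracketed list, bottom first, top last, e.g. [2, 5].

[-3, -62]

(re-executing from step 7 with the substitution; state before step 7: [-3, -62, -3])
7. PUSH -83 -> [-3, -62, -3, -83]
8. SUB -> [-3, -62, 80]
9. DROP -> [-3, -62]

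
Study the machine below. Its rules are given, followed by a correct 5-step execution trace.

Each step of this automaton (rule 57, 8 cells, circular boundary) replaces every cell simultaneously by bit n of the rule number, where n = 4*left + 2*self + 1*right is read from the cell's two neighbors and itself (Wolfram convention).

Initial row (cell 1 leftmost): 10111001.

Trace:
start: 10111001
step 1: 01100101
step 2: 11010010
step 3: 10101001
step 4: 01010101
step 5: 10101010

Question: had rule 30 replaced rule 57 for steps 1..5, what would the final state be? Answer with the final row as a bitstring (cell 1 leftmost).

(re-executing steps 1..5 under rule 30; state before step 1: 10111001)
step 1: 00100111
step 2: 11111100
step 3: 10000011
step 4: 01000110
step 5: 11101101

11101101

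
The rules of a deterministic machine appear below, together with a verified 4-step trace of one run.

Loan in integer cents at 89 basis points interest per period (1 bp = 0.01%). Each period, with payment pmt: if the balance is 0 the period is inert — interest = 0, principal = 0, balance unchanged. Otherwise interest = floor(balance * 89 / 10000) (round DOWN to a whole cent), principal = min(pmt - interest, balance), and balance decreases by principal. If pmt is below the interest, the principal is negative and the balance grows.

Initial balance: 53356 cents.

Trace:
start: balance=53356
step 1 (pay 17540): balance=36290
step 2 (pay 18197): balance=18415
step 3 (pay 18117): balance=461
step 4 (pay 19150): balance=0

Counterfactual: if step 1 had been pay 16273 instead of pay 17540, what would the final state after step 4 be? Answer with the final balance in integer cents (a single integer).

0

(re-executing from step 1 with the substitution; state before step 1: balance=53356)
step 1 (pay 16273): balance=37557
step 2 (pay 18197): balance=19694
step 3 (pay 18117): balance=1752
step 4 (pay 19150): balance=0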